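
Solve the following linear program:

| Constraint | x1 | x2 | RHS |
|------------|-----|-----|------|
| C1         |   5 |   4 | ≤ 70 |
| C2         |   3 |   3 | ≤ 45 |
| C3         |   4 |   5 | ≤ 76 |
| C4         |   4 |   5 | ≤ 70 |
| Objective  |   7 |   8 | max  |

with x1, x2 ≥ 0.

Evaluate the objective at each vertex of the feasible region:
  z(0, 0) = 0
  z(14, 0) = 98
  z(10, 5) = 110
  z(5, 10) = 115  ←
  z(0, 14) = 112
The maximum is at x1 = 5, x2 = 10.

x1 = 5, x2 = 10, z = 115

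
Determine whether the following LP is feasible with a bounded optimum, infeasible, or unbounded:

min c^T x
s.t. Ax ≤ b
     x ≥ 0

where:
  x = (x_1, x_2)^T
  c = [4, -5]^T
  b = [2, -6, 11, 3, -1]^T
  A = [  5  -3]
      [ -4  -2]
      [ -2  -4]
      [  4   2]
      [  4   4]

Infeasible (no feasible solution exists)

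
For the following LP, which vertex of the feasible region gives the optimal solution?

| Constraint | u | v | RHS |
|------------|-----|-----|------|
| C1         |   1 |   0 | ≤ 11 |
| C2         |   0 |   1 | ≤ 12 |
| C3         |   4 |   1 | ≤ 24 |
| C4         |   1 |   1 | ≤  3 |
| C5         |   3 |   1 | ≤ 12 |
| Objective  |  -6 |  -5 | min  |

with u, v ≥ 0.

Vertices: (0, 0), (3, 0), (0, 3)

Evaluate the objective at each vertex of the feasible region:
  z(0, 0) = 0
  z(3, 0) = -18  ←
  z(0, 3) = -15
The minimum is at u = 3, v = 0.

(3, 0)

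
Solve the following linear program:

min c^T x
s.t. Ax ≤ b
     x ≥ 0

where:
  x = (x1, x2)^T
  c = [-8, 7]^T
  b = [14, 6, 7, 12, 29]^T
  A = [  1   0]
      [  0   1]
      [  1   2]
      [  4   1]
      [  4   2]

Evaluate the objective at each vertex of the feasible region:
  z(0, 0) = 0
  z(3, 0) = -24  ←
  z(2.429, 2.286) = -3.429
  z(0, 3.5) = 24.5
The minimum is at x1 = 3, x2 = 0.

x1 = 3, x2 = 0, z = -24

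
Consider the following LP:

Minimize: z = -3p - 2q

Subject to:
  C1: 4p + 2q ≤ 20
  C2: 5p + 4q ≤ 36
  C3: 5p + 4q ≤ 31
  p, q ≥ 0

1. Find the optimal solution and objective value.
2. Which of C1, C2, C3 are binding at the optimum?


1. p = 3, q = 4, z = -17
2. C1, C3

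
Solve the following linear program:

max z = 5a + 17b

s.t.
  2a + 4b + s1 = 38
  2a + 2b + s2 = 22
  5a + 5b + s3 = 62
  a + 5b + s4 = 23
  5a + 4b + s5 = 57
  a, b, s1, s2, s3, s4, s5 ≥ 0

Evaluate the objective at each vertex of the feasible region:
  z(0, 0) = 0
  z(11, 0) = 55
  z(8, 3) = 91  ←
  z(0, 4.6) = 78.2
The maximum is at a = 8, b = 3.

a = 8, b = 3, z = 91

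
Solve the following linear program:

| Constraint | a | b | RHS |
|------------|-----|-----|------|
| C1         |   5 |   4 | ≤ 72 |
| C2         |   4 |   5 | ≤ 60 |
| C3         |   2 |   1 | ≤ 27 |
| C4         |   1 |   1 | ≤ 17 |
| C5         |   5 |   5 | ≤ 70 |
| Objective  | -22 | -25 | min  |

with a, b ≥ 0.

Evaluate the objective at each vertex of the feasible region:
  z(0, 0) = 0
  z(13.5, 0) = -297
  z(13, 1) = -311
  z(10, 4) = -320  ←
  z(0, 12) = -300
The minimum is at a = 10, b = 4.

a = 10, b = 4, z = -320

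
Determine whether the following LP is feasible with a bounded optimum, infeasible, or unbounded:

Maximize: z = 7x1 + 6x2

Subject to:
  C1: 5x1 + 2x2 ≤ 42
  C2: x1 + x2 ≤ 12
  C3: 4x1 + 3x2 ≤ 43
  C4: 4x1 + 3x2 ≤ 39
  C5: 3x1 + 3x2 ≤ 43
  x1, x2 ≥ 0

Feasible with a bounded optimal solution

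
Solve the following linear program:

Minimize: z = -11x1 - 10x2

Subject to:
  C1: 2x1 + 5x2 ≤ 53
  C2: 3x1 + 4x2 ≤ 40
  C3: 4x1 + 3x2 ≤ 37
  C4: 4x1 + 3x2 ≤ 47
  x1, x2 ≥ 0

Evaluate the objective at each vertex of the feasible region:
  z(0, 0) = 0
  z(9.25, 0) = -101.8
  z(4, 7) = -114  ←
  z(0, 10) = -100
The minimum is at x1 = 4, x2 = 7.

x1 = 4, x2 = 7, z = -114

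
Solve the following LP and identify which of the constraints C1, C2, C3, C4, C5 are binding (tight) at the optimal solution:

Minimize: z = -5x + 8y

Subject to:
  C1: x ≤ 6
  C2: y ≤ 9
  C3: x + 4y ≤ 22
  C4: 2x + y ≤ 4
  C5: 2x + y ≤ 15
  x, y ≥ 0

At x = 2, y = 0, compute slack b - a·x for each constraint:
  C1: 6 − 2 = 4  (slack)
  C2: 9 − 0 = 9  (slack)
  C3: 22 − 2 = 20  (slack)
  C4: 4 − 4 = 0  (binding)
  C5: 15 − 4 = 11  (slack)

Optimal: x = 2, y = 0
Binding: C4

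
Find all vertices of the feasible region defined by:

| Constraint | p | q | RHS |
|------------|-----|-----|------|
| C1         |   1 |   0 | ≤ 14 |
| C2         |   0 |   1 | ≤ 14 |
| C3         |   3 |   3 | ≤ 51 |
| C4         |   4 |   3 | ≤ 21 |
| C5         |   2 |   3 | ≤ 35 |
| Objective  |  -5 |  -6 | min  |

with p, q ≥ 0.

(0, 0), (5.25, 0), (0, 7)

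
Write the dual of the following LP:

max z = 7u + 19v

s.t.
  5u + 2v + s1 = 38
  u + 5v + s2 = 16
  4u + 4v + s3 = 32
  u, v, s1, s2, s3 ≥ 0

Primal max cᵀx s.t. Ax ≤ b, x ≥ 0  →  Dual min bᵀy s.t. Aᵀy ≥ c, y ≥ 0.

Minimize: z = 38y1 + 16y2 + 32y3

Subject to:
  5y1 + y2 + 4y3 ≥ 7
  2y1 + 5y2 + 4y3 ≥ 19
  y1, y2, y3 ≥ 0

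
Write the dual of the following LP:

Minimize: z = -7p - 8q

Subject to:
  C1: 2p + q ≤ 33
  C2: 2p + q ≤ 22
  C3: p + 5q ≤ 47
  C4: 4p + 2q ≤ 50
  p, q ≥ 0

Primal min cᵀx s.t. Ax ≤ b, x ≥ 0  →  Dual max −bᵀy s.t. Aᵀy ≥ −c, y ≥ 0.

Maximize: z = -33y1 - 22y2 - 47y3 - 50y4

Subject to:
  2y1 + 2y2 + y3 + 4y4 ≥ 7
  y1 + y2 + 5y3 + 2y4 ≥ 8
  y1, y2, y3, y4 ≥ 0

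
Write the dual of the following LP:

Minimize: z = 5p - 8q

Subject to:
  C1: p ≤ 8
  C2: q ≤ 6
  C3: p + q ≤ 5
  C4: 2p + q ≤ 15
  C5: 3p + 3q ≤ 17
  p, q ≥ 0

Primal min cᵀx s.t. Ax ≤ b, x ≥ 0  →  Dual max −bᵀy s.t. Aᵀy ≥ −c, y ≥ 0.

Maximize: z = -8y1 - 6y2 - 5y3 - 15y4 - 17y5

Subject to:
  y1 + y3 + 2y4 + 3y5 ≥ -5
  y2 + y3 + y4 + 3y5 ≥ 8
  y1, y2, y3, y4, y5 ≥ 0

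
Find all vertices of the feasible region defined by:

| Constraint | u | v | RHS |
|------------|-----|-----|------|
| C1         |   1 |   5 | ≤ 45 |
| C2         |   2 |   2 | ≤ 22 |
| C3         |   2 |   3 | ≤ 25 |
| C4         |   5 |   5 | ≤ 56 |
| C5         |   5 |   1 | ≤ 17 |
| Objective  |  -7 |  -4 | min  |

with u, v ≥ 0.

(0, 0), (3.4, 0), (2, 7), (0, 8.333)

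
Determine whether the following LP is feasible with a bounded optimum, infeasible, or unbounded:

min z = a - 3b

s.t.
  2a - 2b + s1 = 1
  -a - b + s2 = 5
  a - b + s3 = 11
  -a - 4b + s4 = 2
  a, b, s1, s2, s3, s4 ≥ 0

Unbounded (objective can decrease without bound)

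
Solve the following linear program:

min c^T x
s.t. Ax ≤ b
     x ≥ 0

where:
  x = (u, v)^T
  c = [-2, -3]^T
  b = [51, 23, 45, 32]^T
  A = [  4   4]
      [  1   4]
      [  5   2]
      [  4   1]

Evaluate the objective at each vertex of the feasible region:
  z(0, 0) = 0
  z(8, 0) = -16
  z(7, 4) = -26  ←
  z(0, 5.75) = -17.25
The minimum is at u = 7, v = 4.

u = 7, v = 4, z = -26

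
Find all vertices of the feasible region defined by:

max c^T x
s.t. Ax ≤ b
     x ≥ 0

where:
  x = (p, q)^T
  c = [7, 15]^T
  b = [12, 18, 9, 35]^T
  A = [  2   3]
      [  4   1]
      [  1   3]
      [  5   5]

(0, 0), (4.5, 0), (4.2, 1.2), (3, 2), (0, 3)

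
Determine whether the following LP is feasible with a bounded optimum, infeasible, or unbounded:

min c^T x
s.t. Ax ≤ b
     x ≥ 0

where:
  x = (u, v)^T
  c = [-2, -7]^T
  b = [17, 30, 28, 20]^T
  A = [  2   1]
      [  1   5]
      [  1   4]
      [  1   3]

Feasible with a bounded optimal solution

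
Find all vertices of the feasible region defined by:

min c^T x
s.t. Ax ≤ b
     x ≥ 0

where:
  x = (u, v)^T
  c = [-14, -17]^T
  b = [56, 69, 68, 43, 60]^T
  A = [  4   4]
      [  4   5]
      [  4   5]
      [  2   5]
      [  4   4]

(0, 0), (14, 0), (9, 5), (0, 8.6)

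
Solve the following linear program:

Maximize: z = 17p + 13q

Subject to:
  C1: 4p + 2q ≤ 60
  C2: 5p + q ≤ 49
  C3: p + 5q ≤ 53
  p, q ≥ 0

Evaluate the objective at each vertex of the feasible region:
  z(0, 0) = 0
  z(9.8, 0) = 166.6
  z(8, 9) = 253  ←
  z(0, 10.6) = 137.8
The maximum is at p = 8, q = 9.

p = 8, q = 9, z = 253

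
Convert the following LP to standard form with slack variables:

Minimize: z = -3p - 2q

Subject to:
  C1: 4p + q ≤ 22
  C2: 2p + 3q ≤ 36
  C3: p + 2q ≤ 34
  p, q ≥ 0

min z = -3p - 2q

s.t.
  4p + q + s1 = 22
  2p + 3q + s2 = 36
  p + 2q + s3 = 34
  p, q, s1, s2, s3 ≥ 0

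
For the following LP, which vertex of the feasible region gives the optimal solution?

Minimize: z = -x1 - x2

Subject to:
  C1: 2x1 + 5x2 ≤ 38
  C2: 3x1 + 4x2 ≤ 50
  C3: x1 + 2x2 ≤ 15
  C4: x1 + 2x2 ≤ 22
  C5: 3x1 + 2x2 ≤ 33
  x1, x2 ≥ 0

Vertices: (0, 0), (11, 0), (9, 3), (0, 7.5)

Evaluate the objective at each vertex of the feasible region:
  z(0, 0) = 0
  z(11, 0) = -11
  z(9, 3) = -12  ←
  z(0, 7.5) = -7.5
The minimum is at x1 = 9, x2 = 3.

(9, 3)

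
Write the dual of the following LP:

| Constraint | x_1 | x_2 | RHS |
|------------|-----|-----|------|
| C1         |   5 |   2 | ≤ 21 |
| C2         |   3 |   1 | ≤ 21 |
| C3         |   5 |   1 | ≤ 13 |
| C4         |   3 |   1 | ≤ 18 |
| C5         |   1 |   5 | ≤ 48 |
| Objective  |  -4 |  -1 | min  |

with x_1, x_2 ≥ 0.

Primal min cᵀx s.t. Ax ≤ b, x ≥ 0  →  Dual max −bᵀy s.t. Aᵀy ≥ −c, y ≥ 0.

Maximize: z = -21y1 - 21y2 - 13y3 - 18y4 - 48y5

Subject to:
  5y1 + 3y2 + 5y3 + 3y4 + y5 ≥ 4
  2y1 + y2 + y3 + y4 + 5y5 ≥ 1
  y1, y2, y3, y4, y5 ≥ 0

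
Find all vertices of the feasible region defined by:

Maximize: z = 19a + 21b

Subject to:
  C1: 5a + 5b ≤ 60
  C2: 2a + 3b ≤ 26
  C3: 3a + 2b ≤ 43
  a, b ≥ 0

(0, 0), (12, 0), (10, 2), (0, 8.667)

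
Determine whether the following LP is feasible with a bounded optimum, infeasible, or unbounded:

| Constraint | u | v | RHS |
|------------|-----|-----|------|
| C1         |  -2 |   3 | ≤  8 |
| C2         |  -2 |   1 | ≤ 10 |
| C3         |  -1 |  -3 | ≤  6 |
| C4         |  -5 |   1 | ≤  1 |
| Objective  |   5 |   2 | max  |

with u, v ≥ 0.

Unbounded (objective can increase without bound)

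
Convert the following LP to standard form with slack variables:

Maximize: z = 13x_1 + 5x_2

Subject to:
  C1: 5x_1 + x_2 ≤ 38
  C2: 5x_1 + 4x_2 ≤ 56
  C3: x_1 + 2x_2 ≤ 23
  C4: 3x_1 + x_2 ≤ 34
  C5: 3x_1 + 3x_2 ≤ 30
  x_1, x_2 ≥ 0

max z = 13x_1 + 5x_2

s.t.
  5x_1 + x_2 + s1 = 38
  5x_1 + 4x_2 + s2 = 56
  x_1 + 2x_2 + s3 = 23
  3x_1 + x_2 + s4 = 34
  3x_1 + 3x_2 + s5 = 30
  x_1, x_2, s1, s2, s3, s4, s5 ≥ 0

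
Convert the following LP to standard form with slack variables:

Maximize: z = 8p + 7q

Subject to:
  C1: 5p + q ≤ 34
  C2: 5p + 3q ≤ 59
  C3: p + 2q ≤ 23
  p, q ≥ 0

max z = 8p + 7q

s.t.
  5p + q + s1 = 34
  5p + 3q + s2 = 59
  p + 2q + s3 = 23
  p, q, s1, s2, s3 ≥ 0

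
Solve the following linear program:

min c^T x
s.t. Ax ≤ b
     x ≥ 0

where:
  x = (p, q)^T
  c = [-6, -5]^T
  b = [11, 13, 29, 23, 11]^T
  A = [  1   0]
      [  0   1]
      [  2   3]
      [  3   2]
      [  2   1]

Evaluate the objective at each vertex of the feasible region:
  z(0, 0) = 0
  z(5.5, 0) = -33
  z(1, 9) = -51  ←
  z(0, 9.667) = -48.33
The minimum is at p = 1, q = 9.

p = 1, q = 9, z = -51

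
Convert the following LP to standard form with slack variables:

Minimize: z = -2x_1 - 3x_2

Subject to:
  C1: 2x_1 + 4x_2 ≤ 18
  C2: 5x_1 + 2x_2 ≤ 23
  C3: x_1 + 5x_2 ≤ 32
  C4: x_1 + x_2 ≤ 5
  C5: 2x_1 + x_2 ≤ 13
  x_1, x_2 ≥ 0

min z = -2x_1 - 3x_2

s.t.
  2x_1 + 4x_2 + s1 = 18
  5x_1 + 2x_2 + s2 = 23
  x_1 + 5x_2 + s3 = 32
  x_1 + x_2 + s4 = 5
  2x_1 + x_2 + s5 = 13
  x_1, x_2, s1, s2, s3, s4, s5 ≥ 0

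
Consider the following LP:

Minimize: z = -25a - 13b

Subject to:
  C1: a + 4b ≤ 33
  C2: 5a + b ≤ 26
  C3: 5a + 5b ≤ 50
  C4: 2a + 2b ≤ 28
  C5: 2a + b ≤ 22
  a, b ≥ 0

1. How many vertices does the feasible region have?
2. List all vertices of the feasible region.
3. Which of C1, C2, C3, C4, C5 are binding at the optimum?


1. 5
2. (0, 0), (5.2, 0), (4, 6), (2.333, 7.667), (0, 8.25)
3. C2, C3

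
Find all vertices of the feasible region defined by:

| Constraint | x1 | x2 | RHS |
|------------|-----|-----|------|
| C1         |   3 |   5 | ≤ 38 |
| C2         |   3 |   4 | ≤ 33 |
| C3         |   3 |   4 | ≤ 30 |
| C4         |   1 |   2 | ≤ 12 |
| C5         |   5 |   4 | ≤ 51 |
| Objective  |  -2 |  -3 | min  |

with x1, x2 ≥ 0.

(0, 0), (10, 0), (6, 3), (0, 6)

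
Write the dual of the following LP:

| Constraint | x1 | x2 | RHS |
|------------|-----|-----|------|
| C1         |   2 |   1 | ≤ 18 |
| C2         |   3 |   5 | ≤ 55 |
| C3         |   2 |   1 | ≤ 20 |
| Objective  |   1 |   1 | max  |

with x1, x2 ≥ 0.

Primal max cᵀx s.t. Ax ≤ b, x ≥ 0  →  Dual min bᵀy s.t. Aᵀy ≥ c, y ≥ 0.

Minimize: z = 18y1 + 55y2 + 20y3

Subject to:
  2y1 + 3y2 + 2y3 ≥ 1
  y1 + 5y2 + y3 ≥ 1
  y1, y2, y3 ≥ 0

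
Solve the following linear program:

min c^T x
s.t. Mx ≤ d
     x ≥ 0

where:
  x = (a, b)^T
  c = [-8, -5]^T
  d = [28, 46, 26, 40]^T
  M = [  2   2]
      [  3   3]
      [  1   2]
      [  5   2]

Evaluate the objective at each vertex of the feasible region:
  z(0, 0) = 0
  z(8, 0) = -64
  z(4, 10) = -82  ←
  z(2, 12) = -76
  z(0, 13) = -65
The minimum is at a = 4, b = 10.

a = 4, b = 10, z = -82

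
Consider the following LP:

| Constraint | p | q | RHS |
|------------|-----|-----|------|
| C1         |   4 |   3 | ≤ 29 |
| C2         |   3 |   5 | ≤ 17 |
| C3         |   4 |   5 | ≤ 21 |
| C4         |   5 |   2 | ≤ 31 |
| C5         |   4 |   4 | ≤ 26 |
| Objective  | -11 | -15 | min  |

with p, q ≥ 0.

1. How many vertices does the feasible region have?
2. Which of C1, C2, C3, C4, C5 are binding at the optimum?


1. 4
2. C2, C3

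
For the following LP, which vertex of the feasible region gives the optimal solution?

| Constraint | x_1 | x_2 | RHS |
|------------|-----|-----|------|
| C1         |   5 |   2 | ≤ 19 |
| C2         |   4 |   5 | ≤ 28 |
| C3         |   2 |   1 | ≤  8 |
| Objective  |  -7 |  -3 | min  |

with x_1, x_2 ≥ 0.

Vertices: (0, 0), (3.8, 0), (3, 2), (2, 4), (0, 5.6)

Evaluate the objective at each vertex of the feasible region:
  z(0, 0) = 0
  z(3.8, 0) = -26.6
  z(3, 2) = -27  ←
  z(2, 4) = -26
  z(0, 5.6) = -16.8
The minimum is at x_1 = 3, x_2 = 2.

(3, 2)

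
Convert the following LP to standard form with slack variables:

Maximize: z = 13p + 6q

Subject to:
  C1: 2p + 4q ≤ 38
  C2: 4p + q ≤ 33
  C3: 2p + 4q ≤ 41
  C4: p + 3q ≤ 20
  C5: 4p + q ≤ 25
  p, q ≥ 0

max z = 13p + 6q

s.t.
  2p + 4q + s1 = 38
  4p + q + s2 = 33
  2p + 4q + s3 = 41
  p + 3q + s4 = 20
  4p + q + s5 = 25
  p, q, s1, s2, s3, s4, s5 ≥ 0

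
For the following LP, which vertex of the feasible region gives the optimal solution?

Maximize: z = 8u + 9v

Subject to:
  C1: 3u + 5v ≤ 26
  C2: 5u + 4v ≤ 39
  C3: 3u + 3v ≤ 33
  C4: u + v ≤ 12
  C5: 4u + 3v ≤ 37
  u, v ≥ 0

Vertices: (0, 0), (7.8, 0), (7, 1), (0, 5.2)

Evaluate the objective at each vertex of the feasible region:
  z(0, 0) = 0
  z(7.8, 0) = 62.4
  z(7, 1) = 65  ←
  z(0, 5.2) = 46.8
The maximum is at u = 7, v = 1.

(7, 1)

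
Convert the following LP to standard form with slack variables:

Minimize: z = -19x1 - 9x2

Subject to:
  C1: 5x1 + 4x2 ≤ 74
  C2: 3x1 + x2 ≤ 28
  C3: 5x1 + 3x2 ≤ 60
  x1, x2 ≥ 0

min z = -19x1 - 9x2

s.t.
  5x1 + 4x2 + s1 = 74
  3x1 + x2 + s2 = 28
  5x1 + 3x2 + s3 = 60
  x1, x2, s1, s2, s3 ≥ 0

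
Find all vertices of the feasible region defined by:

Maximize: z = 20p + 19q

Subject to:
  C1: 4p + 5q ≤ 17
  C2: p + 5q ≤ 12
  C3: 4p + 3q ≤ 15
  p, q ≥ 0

(0, 0), (3.75, 0), (3, 1), (1.667, 2.067), (0, 2.4)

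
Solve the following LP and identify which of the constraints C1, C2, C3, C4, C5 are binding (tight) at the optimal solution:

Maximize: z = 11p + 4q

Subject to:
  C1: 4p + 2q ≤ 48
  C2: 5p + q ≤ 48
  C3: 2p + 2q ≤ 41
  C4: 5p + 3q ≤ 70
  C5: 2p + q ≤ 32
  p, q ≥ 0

At p = 8, q = 8, compute slack b - a·x for each constraint:
  C1: 48 − 48 = 0  (binding)
  C2: 48 − 48 = 0  (binding)
  C3: 41 − 32 = 9  (slack)
  C4: 70 − 64 = 6  (slack)
  C5: 32 − 24 = 8  (slack)

Optimal: p = 8, q = 8
Binding: C1, C2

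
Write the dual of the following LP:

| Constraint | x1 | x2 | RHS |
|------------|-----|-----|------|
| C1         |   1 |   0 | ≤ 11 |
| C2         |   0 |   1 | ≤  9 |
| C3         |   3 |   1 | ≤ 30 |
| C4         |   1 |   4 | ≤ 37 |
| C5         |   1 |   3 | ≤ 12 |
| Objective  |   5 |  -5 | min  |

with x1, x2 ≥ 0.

Primal min cᵀx s.t. Ax ≤ b, x ≥ 0  →  Dual max −bᵀy s.t. Aᵀy ≥ −c, y ≥ 0.

Maximize: z = -11y1 - 9y2 - 30y3 - 37y4 - 12y5

Subject to:
  y1 + 3y3 + y4 + y5 ≥ -5
  y2 + y3 + 4y4 + 3y5 ≥ 5
  y1, y2, y3, y4, y5 ≥ 0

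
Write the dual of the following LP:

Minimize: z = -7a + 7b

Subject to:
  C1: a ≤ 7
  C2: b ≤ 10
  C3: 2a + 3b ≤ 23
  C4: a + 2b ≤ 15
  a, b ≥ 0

Primal min cᵀx s.t. Ax ≤ b, x ≥ 0  →  Dual max −bᵀy s.t. Aᵀy ≥ −c, y ≥ 0.

Maximize: z = -7y1 - 10y2 - 23y3 - 15y4

Subject to:
  y1 + 2y3 + y4 ≥ 7
  y2 + 3y3 + 2y4 ≥ -7
  y1, y2, y3, y4 ≥ 0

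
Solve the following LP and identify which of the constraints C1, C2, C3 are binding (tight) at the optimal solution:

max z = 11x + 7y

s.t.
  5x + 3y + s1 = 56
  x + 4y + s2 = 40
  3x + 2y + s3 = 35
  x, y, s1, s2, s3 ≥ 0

At x = 7, y = 7, compute slack b - a·x for each constraint:
  C1: 56 − 56 = 0  (binding)
  C2: 40 − 35 = 5  (slack)
  C3: 35 − 35 = 0  (binding)

Optimal: x = 7, y = 7
Binding: C1, C3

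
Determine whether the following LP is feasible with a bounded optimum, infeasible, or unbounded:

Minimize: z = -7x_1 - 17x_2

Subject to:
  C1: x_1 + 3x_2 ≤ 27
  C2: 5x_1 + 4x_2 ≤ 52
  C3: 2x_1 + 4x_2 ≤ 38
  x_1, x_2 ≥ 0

Feasible with a bounded optimal solution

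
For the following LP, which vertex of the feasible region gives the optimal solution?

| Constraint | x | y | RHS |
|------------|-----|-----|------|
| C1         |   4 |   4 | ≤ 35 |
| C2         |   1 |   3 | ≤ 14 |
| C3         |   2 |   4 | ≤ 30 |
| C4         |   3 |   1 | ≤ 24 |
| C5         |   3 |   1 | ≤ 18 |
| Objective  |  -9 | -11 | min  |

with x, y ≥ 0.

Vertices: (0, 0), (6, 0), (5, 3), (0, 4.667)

Evaluate the objective at each vertex of the feasible region:
  z(0, 0) = 0
  z(6, 0) = -54
  z(5, 3) = -78  ←
  z(0, 4.667) = -51.33
The minimum is at x = 5, y = 3.

(5, 3)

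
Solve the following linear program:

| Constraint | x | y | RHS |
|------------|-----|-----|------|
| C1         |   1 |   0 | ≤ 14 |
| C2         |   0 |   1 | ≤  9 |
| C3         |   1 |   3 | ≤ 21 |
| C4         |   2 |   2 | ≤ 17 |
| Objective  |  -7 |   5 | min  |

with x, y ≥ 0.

Evaluate the objective at each vertex of the feasible region:
  z(0, 0) = 0
  z(8.5, 0) = -59.5  ←
  z(2.25, 6.25) = 15.5
  z(0, 7) = 35
The minimum is at x = 8.5, y = 0.

x = 8.5, y = 0, z = -59.5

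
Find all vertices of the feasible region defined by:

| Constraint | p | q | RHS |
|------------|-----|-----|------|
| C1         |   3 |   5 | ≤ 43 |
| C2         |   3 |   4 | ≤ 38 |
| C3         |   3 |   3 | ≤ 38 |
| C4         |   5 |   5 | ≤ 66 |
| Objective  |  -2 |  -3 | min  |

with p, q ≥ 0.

(0, 0), (12.67, 0), (6, 5), (0, 8.6)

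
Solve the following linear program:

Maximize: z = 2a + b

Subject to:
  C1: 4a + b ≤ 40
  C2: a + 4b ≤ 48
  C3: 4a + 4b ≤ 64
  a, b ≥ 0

Evaluate the objective at each vertex of the feasible region:
  z(0, 0) = 0
  z(10, 0) = 20
  z(8, 8) = 24  ←
  z(5.333, 10.67) = 21.33
  z(0, 12) = 12
The maximum is at a = 8, b = 8.

a = 8, b = 8, z = 24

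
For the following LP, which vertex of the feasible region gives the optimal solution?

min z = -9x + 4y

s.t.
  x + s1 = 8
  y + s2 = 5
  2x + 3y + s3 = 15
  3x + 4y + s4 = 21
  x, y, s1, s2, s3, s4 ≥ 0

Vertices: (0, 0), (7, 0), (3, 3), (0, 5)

Evaluate the objective at each vertex of the feasible region:
  z(0, 0) = 0
  z(7, 0) = -63  ←
  z(3, 3) = -15
  z(0, 5) = 20
The minimum is at x = 7, y = 0.

(7, 0)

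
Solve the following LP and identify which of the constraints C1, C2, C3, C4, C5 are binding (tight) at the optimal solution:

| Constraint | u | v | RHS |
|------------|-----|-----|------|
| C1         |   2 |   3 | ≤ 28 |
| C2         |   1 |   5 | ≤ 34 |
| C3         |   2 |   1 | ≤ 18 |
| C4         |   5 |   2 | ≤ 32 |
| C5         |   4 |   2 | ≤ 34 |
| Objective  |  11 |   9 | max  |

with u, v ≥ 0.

At u = 4, v = 6, compute slack b - a·x for each constraint:
  C1: 28 − 26 = 2  (slack)
  C2: 34 − 34 = 0  (binding)
  C3: 18 − 14 = 4  (slack)
  C4: 32 − 32 = 0  (binding)
  C5: 34 − 28 = 6  (slack)

Optimal: u = 4, v = 6
Binding: C2, C4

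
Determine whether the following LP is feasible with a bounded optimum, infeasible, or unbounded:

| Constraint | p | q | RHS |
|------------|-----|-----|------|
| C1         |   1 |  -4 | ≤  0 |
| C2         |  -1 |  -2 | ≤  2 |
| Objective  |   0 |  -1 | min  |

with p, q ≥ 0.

Unbounded (objective can decrease without bound)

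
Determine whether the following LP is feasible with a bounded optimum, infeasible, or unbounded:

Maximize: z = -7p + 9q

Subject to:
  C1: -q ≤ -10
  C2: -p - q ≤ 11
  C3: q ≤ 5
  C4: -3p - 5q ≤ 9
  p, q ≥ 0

Infeasible (no feasible solution exists)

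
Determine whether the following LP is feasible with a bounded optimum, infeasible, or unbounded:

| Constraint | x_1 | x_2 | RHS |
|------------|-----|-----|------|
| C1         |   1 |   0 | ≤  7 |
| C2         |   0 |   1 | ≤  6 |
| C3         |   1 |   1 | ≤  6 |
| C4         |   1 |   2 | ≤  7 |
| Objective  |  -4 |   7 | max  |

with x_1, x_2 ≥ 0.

Feasible with a bounded optimal solution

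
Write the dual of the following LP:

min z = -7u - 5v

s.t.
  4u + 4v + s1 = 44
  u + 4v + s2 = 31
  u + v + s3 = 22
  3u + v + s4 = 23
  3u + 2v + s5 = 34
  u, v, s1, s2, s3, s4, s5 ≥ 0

Primal min cᵀx s.t. Ax ≤ b, x ≥ 0  →  Dual max −bᵀy s.t. Aᵀy ≥ −c, y ≥ 0.

Maximize: z = -44y1 - 31y2 - 22y3 - 23y4 - 34y5

Subject to:
  4y1 + y2 + y3 + 3y4 + 3y5 ≥ 7
  4y1 + 4y2 + y3 + y4 + 2y5 ≥ 5
  y1, y2, y3, y4, y5 ≥ 0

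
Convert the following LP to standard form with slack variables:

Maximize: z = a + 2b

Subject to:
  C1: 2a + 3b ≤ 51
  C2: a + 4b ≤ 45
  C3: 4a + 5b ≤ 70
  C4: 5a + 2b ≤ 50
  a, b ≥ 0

max z = a + 2b

s.t.
  2a + 3b + s1 = 51
  a + 4b + s2 = 45
  4a + 5b + s3 = 70
  5a + 2b + s4 = 50
  a, b, s1, s2, s3, s4 ≥ 0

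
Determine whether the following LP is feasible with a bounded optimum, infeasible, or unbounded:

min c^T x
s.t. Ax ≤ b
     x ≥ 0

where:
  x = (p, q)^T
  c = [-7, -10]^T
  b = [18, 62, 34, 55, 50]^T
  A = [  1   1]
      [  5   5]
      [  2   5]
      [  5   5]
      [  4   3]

Feasible with a bounded optimal solution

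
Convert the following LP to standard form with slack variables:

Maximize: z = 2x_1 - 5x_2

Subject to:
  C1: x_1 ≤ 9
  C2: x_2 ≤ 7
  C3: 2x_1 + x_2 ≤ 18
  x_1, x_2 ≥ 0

max z = 2x_1 - 5x_2

s.t.
  x_1 + s1 = 9
  x_2 + s2 = 7
  2x_1 + x_2 + s3 = 18
  x_1, x_2, s1, s2, s3 ≥ 0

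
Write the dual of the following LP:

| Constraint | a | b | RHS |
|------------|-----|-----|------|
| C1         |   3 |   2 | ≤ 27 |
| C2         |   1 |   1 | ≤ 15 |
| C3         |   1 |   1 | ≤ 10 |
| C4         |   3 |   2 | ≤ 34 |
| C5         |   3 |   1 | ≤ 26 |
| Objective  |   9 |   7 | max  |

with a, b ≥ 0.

Primal max cᵀx s.t. Ax ≤ b, x ≥ 0  →  Dual min bᵀy s.t. Aᵀy ≥ c, y ≥ 0.

Minimize: z = 27y1 + 15y2 + 10y3 + 34y4 + 26y5

Subject to:
  3y1 + y2 + y3 + 3y4 + 3y5 ≥ 9
  2y1 + y2 + y3 + 2y4 + y5 ≥ 7
  y1, y2, y3, y4, y5 ≥ 0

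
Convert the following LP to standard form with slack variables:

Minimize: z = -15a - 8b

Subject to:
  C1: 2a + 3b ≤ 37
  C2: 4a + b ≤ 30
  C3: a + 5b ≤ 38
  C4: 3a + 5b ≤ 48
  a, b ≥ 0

min z = -15a - 8b

s.t.
  2a + 3b + s1 = 37
  4a + b + s2 = 30
  a + 5b + s3 = 38
  3a + 5b + s4 = 48
  a, b, s1, s2, s3, s4 ≥ 0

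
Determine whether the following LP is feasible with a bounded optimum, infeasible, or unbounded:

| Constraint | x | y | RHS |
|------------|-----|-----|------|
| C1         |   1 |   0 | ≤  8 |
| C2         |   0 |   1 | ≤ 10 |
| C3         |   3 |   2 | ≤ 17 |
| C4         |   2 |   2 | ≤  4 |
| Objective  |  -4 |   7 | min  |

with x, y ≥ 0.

Feasible with a bounded optimal solution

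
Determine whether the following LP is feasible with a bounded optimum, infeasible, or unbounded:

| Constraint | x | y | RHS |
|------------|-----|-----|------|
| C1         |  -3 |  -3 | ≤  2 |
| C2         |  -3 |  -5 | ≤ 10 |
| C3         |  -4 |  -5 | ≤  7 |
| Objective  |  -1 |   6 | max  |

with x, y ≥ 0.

Unbounded (objective can increase without bound)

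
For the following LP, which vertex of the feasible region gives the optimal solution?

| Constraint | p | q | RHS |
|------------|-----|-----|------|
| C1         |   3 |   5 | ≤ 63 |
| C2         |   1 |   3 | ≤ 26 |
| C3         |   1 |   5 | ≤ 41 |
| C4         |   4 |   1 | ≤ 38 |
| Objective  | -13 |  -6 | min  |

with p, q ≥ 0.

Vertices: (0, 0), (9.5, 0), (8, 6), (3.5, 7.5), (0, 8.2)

Evaluate the objective at each vertex of the feasible region:
  z(0, 0) = 0
  z(9.5, 0) = -123.5
  z(8, 6) = -140  ←
  z(3.5, 7.5) = -90.5
  z(0, 8.2) = -49.2
The minimum is at p = 8, q = 6.

(8, 6)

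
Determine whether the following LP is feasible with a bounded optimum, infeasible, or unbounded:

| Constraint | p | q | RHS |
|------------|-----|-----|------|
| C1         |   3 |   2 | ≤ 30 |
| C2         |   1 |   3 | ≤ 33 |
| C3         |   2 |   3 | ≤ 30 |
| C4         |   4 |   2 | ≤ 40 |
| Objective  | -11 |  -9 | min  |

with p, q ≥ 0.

Feasible with a bounded optimal solution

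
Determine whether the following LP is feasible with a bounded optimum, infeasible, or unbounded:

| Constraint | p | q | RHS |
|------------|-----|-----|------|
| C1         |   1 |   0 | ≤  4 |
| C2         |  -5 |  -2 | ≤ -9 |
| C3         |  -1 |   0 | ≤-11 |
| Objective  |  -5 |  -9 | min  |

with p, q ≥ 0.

Infeasible (no feasible solution exists)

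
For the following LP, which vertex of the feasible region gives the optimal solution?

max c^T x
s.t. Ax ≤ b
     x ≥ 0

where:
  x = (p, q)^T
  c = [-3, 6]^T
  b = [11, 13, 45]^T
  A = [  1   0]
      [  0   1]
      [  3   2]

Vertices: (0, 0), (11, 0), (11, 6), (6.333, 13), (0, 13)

Evaluate the objective at each vertex of the feasible region:
  z(0, 0) = 0
  z(11, 0) = -33
  z(11, 6) = 3
  z(6.333, 13) = 59
  z(0, 13) = 78  ←
The maximum is at p = 0, q = 13.

(0, 13)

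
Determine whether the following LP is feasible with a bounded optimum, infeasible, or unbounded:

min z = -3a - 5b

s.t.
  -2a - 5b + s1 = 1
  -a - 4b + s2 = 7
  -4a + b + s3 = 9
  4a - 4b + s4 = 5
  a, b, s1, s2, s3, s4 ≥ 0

Unbounded (objective can decrease without bound)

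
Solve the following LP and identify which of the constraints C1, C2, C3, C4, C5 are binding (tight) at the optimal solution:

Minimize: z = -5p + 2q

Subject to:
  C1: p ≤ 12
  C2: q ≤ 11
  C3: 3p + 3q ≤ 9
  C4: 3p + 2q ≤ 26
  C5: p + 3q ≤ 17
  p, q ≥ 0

At p = 3, q = 0, compute slack b - a·x for each constraint:
  C1: 12 − 3 = 9  (slack)
  C2: 11 − 0 = 11  (slack)
  C3: 9 − 9 = 0  (binding)
  C4: 26 − 9 = 17  (slack)
  C5: 17 − 3 = 14  (slack)

Optimal: p = 3, q = 0
Binding: C3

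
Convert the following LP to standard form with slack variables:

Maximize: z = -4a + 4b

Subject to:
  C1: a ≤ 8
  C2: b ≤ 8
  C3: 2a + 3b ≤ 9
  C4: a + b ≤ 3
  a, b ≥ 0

max z = -4a + 4b

s.t.
  a + s1 = 8
  b + s2 = 8
  2a + 3b + s3 = 9
  a + b + s4 = 3
  a, b, s1, s2, s3, s4 ≥ 0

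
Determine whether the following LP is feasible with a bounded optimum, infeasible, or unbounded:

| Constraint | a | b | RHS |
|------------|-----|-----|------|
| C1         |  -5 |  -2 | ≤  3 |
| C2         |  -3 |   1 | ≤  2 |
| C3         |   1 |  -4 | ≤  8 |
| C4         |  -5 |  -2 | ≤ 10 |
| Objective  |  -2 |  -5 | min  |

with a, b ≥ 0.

Unbounded (objective can decrease without bound)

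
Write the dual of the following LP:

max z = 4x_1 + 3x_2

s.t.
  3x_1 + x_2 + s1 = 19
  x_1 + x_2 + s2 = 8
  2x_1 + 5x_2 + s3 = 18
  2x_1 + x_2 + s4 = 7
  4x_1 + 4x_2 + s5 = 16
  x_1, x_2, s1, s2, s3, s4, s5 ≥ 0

Primal max cᵀx s.t. Ax ≤ b, x ≥ 0  →  Dual min bᵀy s.t. Aᵀy ≥ c, y ≥ 0.

Minimize: z = 19y1 + 8y2 + 18y3 + 7y4 + 16y5

Subject to:
  3y1 + y2 + 2y3 + 2y4 + 4y5 ≥ 4
  y1 + y2 + 5y3 + y4 + 4y5 ≥ 3
  y1, y2, y3, y4, y5 ≥ 0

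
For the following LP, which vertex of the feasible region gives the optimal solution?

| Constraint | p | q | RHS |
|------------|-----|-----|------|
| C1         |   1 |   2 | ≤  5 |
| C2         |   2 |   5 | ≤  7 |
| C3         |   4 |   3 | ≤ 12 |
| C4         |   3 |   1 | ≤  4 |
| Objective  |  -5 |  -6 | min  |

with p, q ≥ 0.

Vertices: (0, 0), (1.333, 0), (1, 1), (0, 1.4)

Evaluate the objective at each vertex of the feasible region:
  z(0, 0) = 0
  z(1.333, 0) = -6.667
  z(1, 1) = -11  ←
  z(0, 1.4) = -8.4
The minimum is at p = 1, q = 1.

(1, 1)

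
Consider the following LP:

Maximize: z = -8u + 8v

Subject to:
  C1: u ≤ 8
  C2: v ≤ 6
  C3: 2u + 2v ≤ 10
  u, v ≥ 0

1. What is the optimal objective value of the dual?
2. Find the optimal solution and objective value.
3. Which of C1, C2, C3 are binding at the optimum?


1. 40
2. u = 0, v = 5, z = 40
3. C3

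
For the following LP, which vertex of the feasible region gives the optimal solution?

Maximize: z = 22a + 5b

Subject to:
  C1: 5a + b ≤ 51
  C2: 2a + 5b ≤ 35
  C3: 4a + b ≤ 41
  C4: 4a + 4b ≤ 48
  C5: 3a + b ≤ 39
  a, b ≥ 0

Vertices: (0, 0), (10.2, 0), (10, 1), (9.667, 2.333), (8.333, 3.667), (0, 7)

Evaluate the objective at each vertex of the feasible region:
  z(0, 0) = 0
  z(10.2, 0) = 224.4
  z(10, 1) = 225  ←
  z(9.667, 2.333) = 224.3
  z(8.333, 3.667) = 201.7
  z(0, 7) = 35
The maximum is at a = 10, b = 1.

(10, 1)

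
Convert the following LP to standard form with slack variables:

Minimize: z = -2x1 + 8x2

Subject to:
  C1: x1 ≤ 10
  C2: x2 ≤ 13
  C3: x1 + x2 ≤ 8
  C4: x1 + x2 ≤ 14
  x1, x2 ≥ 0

min z = -2x1 + 8x2

s.t.
  x1 + s1 = 10
  x2 + s2 = 13
  x1 + x2 + s3 = 8
  x1 + x2 + s4 = 14
  x1, x2, s1, s2, s3, s4 ≥ 0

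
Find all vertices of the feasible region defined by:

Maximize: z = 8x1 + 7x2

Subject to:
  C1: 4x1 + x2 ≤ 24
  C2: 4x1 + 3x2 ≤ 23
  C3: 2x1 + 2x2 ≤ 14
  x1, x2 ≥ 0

(0, 0), (5.75, 0), (2, 5), (0, 7)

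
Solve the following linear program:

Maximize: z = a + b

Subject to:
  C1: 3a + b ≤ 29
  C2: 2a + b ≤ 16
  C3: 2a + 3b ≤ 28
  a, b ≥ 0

Evaluate the objective at each vertex of the feasible region:
  z(0, 0) = 0
  z(8, 0) = 8
  z(5, 6) = 11  ←
  z(0, 9.333) = 9.333
The maximum is at a = 5, b = 6.

a = 5, b = 6, z = 11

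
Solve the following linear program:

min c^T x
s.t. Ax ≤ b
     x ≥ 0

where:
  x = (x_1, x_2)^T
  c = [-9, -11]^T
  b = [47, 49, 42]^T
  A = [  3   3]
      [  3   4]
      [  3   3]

Evaluate the objective at each vertex of the feasible region:
  z(0, 0) = 0
  z(14, 0) = -126
  z(7, 7) = -140  ←
  z(0, 12.25) = -134.8
The minimum is at x_1 = 7, x_2 = 7.

x_1 = 7, x_2 = 7, z = -140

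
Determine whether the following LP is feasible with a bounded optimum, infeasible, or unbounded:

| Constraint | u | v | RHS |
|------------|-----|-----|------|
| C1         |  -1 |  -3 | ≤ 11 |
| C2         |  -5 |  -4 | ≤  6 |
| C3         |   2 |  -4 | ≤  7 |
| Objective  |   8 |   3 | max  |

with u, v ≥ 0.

Unbounded (objective can increase without bound)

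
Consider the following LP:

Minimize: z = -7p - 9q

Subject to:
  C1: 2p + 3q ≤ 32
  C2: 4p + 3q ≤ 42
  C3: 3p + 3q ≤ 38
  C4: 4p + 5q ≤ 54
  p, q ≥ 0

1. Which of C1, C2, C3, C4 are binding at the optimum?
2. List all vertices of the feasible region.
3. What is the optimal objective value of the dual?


1. C1, C4
2. (0, 0), (10.5, 0), (6, 6), (1, 10), (0, 10.67)
3. -97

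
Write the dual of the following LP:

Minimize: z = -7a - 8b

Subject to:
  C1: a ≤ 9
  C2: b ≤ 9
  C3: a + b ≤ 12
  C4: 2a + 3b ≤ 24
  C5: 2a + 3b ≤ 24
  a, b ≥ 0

Primal min cᵀx s.t. Ax ≤ b, x ≥ 0  →  Dual max −bᵀy s.t. Aᵀy ≥ −c, y ≥ 0.

Maximize: z = -9y1 - 9y2 - 12y3 - 24y4 - 24y5

Subject to:
  y1 + y3 + 2y4 + 2y5 ≥ 7
  y2 + y3 + 3y4 + 3y5 ≥ 8
  y1, y2, y3, y4, y5 ≥ 0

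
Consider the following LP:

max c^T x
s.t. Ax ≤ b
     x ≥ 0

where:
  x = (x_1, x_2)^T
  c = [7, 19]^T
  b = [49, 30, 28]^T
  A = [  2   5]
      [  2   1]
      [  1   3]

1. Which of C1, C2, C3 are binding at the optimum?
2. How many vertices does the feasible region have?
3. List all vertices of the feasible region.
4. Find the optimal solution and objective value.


1. C1, C3
2. 5
3. (0, 0), (15, 0), (12.62, 4.75), (7, 7), (0, 9.333)
4. x_1 = 7, x_2 = 7, z = 182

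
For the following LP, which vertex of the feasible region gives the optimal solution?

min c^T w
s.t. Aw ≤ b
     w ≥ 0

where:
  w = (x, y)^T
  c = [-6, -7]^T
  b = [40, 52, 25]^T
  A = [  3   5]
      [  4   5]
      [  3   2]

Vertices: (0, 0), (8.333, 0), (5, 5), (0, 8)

Evaluate the objective at each vertex of the feasible region:
  z(0, 0) = 0
  z(8.333, 0) = -50
  z(5, 5) = -65  ←
  z(0, 8) = -56
The minimum is at x = 5, y = 5.

(5, 5)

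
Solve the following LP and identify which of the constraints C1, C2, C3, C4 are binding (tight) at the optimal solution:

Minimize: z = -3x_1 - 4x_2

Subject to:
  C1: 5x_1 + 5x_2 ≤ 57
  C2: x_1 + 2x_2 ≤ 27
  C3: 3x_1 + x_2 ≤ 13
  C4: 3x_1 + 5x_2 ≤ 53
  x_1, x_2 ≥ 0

At x_1 = 1, x_2 = 10, compute slack b - a·x for each constraint:
  C1: 57 − 55 = 2  (slack)
  C2: 27 − 21 = 6  (slack)
  C3: 13 − 13 = 0  (binding)
  C4: 53 − 53 = 0  (binding)

Optimal: x_1 = 1, x_2 = 10
Binding: C3, C4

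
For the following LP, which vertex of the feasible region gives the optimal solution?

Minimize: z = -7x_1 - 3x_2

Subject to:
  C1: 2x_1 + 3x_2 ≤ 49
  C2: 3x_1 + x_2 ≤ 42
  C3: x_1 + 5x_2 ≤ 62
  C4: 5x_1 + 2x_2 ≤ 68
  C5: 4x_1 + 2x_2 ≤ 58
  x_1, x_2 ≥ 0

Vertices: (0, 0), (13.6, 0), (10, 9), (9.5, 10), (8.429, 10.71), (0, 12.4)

Evaluate the objective at each vertex of the feasible region:
  z(0, 0) = 0
  z(13.6, 0) = -95.2
  z(10, 9) = -97  ←
  z(9.5, 10) = -96.5
  z(8.429, 10.71) = -91.14
  z(0, 12.4) = -37.2
The minimum is at x_1 = 10, x_2 = 9.

(10, 9)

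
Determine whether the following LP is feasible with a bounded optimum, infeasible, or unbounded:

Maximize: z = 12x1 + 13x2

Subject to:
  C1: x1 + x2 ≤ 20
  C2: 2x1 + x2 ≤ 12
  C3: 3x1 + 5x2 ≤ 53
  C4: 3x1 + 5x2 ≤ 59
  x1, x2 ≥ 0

Feasible with a bounded optimal solution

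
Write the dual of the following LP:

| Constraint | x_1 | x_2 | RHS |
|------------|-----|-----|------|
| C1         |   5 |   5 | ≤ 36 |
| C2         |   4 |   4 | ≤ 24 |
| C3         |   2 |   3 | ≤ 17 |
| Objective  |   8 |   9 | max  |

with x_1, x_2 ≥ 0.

Primal max cᵀx s.t. Ax ≤ b, x ≥ 0  →  Dual min bᵀy s.t. Aᵀy ≥ c, y ≥ 0.

Minimize: z = 36y1 + 24y2 + 17y3

Subject to:
  5y1 + 4y2 + 2y3 ≥ 8
  5y1 + 4y2 + 3y3 ≥ 9
  y1, y2, y3 ≥ 0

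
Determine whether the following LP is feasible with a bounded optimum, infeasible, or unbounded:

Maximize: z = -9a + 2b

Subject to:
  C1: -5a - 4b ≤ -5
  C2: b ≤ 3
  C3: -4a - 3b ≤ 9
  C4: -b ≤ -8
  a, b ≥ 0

Infeasible (no feasible solution exists)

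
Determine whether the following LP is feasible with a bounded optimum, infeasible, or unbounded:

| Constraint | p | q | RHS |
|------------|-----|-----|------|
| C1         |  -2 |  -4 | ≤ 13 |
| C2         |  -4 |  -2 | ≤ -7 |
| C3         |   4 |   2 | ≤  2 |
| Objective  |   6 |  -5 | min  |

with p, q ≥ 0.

Infeasible (no feasible solution exists)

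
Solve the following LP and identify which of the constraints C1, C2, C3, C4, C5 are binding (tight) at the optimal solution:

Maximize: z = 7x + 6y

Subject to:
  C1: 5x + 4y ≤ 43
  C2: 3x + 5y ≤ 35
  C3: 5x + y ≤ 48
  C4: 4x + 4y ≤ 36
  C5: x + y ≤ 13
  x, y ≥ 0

At x = 7, y = 2, compute slack b - a·x for each constraint:
  C1: 43 − 43 = 0  (binding)
  C2: 35 − 31 = 4  (slack)
  C3: 48 − 37 = 11  (slack)
  C4: 36 − 36 = 0  (binding)
  C5: 13 − 9 = 4  (slack)

Optimal: x = 7, y = 2
Binding: C1, C4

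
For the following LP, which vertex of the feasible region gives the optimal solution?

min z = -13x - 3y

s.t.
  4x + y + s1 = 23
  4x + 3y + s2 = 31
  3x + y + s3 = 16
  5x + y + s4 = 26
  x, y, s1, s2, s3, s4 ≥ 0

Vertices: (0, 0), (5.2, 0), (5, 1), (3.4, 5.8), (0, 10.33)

Evaluate the objective at each vertex of the feasible region:
  z(0, 0) = 0
  z(5.2, 0) = -67.6
  z(5, 1) = -68  ←
  z(3.4, 5.8) = -61.6
  z(0, 10.33) = -31
The minimum is at x = 5, y = 1.

(5, 1)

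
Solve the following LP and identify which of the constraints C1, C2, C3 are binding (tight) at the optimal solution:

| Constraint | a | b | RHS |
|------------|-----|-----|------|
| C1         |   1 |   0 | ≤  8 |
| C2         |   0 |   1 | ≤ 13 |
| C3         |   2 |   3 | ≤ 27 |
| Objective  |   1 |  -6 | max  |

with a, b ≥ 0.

At a = 8, b = 0, compute slack b - a·x for each constraint:
  C1: 8 − 8 = 0  (binding)
  C2: 13 − 0 = 13  (slack)
  C3: 27 − 16 = 11  (slack)

Optimal: a = 8, b = 0
Binding: C1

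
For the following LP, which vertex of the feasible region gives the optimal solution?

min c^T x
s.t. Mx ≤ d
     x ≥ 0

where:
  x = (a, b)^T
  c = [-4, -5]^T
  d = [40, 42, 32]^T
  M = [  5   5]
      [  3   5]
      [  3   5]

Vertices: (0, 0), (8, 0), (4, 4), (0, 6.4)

Evaluate the objective at each vertex of the feasible region:
  z(0, 0) = 0
  z(8, 0) = -32
  z(4, 4) = -36  ←
  z(0, 6.4) = -32
The minimum is at a = 4, b = 4.

(4, 4)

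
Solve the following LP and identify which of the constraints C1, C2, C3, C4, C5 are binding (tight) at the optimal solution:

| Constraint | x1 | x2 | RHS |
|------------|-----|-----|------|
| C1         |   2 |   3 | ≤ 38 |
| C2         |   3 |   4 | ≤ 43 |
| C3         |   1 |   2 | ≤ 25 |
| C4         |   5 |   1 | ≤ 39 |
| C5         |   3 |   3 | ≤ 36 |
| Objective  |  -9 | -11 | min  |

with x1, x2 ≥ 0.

At x1 = 5, x2 = 7, compute slack b - a·x for each constraint:
  C1: 38 − 31 = 7  (slack)
  C2: 43 − 43 = 0  (binding)
  C3: 25 − 19 = 6  (slack)
  C4: 39 − 32 = 7  (slack)
  C5: 36 − 36 = 0  (binding)

Optimal: x1 = 5, x2 = 7
Binding: C2, C5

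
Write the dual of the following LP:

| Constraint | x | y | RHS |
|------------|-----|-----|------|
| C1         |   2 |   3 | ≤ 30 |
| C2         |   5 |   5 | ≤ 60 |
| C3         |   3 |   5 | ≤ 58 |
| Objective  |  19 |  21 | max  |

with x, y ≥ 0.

Primal max cᵀx s.t. Ax ≤ b, x ≥ 0  →  Dual min bᵀy s.t. Aᵀy ≥ c, y ≥ 0.

Minimize: z = 30y1 + 60y2 + 58y3

Subject to:
  2y1 + 5y2 + 3y3 ≥ 19
  3y1 + 5y2 + 5y3 ≥ 21
  y1, y2, y3 ≥ 0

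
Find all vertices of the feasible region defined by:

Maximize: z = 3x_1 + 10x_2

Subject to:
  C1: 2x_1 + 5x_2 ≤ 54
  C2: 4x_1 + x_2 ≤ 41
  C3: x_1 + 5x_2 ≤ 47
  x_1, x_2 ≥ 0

(0, 0), (10.25, 0), (8.389, 7.444), (7, 8), (0, 9.4)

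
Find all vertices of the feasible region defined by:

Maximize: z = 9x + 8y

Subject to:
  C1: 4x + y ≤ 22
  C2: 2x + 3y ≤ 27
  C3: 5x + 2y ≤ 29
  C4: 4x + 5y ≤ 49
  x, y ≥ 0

(0, 0), (5.5, 0), (5, 2), (3, 7), (0, 9)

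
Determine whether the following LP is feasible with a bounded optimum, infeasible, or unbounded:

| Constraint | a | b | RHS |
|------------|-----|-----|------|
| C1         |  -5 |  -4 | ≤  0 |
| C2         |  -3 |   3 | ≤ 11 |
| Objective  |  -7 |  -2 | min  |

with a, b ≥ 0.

Unbounded (objective can decrease without bound)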